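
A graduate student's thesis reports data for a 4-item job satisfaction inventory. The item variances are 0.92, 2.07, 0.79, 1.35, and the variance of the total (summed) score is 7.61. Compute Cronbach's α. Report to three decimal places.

Σσ²ᵢ = 0.92 + 2.07 + 0.79 + 1.35 = 5.13
α = (k/(k−1))·(1 − Σσ²ᵢ/σ²_T) = (4/3)·(1 − 5.13/7.61) = 0.435

α = 0.435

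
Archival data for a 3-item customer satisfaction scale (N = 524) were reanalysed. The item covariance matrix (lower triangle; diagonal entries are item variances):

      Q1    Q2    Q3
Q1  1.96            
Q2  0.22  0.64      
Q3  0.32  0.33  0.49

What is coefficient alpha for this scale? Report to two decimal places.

α = 0.54

sum of item variances = 1.96 + 0.64 + 0.49 = 3.09
Σ_{i<j} σ_ij = 0.87
σ²_total = 3.09 + 2 × 0.87 = 4.83
α = (k/(k−1))·(1 − sum of item variances/σ²_total) = (3/2)·(1 − 3.09/4.83) = 0.54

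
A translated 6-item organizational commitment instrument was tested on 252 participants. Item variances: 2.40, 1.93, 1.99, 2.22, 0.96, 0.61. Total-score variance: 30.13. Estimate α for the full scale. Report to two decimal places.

ΣVar(i) = 2.40 + 1.93 + 1.99 + 2.22 + 0.96 + 0.61 = 10.11
α = (k/(k−1))·(1 − ΣVar(i)/σ²_total) = (6/5)·(1 − 10.11/30.13) = 0.80

α = 0.80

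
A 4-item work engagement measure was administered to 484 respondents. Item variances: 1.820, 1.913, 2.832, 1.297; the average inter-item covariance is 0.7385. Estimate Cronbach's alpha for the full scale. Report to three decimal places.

α = 0.707

sum of item variances = 1.820 + 1.913 + 2.832 + 1.297 = 7.862
Sum of the 6 distinct covariances = 6 × 0.7385 = 4.4310
Var(T) = sum of item variances + 2·Σcov = 7.862 + 2 × 4.4310 = 16.7240
α = (4/3)·(1 − 7.862/16.7240) = 0.707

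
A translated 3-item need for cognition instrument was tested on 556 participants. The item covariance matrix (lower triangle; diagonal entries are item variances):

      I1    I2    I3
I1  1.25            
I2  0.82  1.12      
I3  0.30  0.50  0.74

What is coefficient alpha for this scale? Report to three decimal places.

sum of item variances = 1.25 + 1.12 + 0.74 = 3.11
Σ_{i<j} σ_ij = 1.62
total variance = 3.11 + 2 × 1.62 = 6.35
α = (k/(k−1))·(1 − sum of item variances/total variance) = (3/2)·(1 − 3.11/6.35) = 0.765

coefficient alpha = 0.765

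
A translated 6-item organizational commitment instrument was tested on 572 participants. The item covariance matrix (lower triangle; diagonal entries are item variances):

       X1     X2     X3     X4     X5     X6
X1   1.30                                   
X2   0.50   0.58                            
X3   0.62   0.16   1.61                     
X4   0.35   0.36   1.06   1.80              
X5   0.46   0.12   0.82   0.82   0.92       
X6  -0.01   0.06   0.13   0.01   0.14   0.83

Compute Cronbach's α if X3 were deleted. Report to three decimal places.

Remaining items: X1, X2, X4, X5, X6 (k = 5).
Σσ²ᵢ = 1.30 + 0.58 + 1.80 + 0.92 + 0.83 = 5.43
σ²_T = 5.43 + 2 × 2.81 = 11.05
α (item deleted) = (5/4)·(1 − 5.43/11.05) = 0.636

α = 0.636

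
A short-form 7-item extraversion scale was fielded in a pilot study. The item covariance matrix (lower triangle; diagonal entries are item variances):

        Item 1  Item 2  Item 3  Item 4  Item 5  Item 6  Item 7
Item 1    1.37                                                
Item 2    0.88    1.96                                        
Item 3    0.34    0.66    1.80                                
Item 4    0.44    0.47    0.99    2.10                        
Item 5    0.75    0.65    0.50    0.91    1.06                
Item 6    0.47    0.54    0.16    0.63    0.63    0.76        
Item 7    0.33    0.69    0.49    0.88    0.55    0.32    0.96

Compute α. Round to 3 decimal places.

ΣVar(i) = 1.37 + 1.96 + 1.80 + 2.10 + 1.06 + 0.76 + 0.96 = 10.01
Sum of off-diagonal covariances = 12.28
total variance = 10.01 + 2 × 12.28 = 34.57
α = (k/(k−1))·(1 − ΣVar(i)/total variance) = (7/6)·(1 − 10.01/34.57) = 0.829

α = 0.829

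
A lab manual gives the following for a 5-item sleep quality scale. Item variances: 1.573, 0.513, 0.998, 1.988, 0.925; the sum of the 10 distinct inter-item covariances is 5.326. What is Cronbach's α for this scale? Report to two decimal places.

Cronbach's α = 0.80

Σσ²ᵢ = 1.573 + 0.513 + 0.998 + 1.988 + 0.925 = 5.997
Sum of distinct covariances = 5.326
total variance = Σσ²ᵢ + 2·Σcov = 5.997 + 2 × 5.326 = 16.649
α = (5/4)·(1 − 5.997/16.649) = 0.80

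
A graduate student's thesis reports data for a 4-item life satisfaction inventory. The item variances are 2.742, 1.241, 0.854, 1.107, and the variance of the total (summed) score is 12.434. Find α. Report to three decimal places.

α = 0.696

Σσᵢ² = 2.742 + 1.241 + 0.854 + 1.107 = 5.944
α = (k/(k−1))·(1 − Σσᵢ²/total variance) = (4/3)·(1 − 5.944/12.434) = 0.696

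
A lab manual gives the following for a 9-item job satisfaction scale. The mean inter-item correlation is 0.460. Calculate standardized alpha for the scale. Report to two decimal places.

α = 0.88

Standardized α = k·r̄ / (1 + (k−1)·r̄) = 9 × 0.460 / (1 + 8 × 0.460)
  = 4.1400 / 4.6800 = 0.88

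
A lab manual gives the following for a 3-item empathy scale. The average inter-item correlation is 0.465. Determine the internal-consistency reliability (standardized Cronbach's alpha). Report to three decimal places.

α = 0.723

Standardized α = k·r̄ / (1 + (k−1)·r̄) = 3 × 0.465 / (1 + 2 × 0.465)
  = 1.3950 / 1.9300 = 0.723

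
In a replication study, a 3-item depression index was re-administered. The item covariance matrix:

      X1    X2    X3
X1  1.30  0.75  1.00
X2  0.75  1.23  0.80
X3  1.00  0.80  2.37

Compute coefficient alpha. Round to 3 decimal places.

α = 0.765

Σσᵢ² = 1.30 + 1.23 + 2.37 = 4.90
Sum of off-diagonal covariances = 2.55
σ²_T = 4.90 + 2 × 2.55 = 10.00
α = (k/(k−1))·(1 − Σσᵢ²/σ²_T) = (3/2)·(1 − 4.90/10.00) = 0.765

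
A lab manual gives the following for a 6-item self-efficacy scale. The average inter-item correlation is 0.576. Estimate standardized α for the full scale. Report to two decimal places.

standardized α = 0.89

Standardized α = k·r̄ / (1 + (k−1)·r̄) = 6 × 0.576 / (1 + 5 × 0.576)
  = 3.4560 / 3.8800 = 0.89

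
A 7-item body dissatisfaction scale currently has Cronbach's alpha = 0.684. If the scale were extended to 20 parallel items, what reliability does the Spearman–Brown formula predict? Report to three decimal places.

predicted reliability = 0.861

Length factor m = 20/7 = 2.8571
α' = m·α / (1 + (m−1)·α)
   = 20/7 × 0.684 / (1 + (20/7 − 1) × 0.684)
   = 1.9543 / 2.2703 = 0.861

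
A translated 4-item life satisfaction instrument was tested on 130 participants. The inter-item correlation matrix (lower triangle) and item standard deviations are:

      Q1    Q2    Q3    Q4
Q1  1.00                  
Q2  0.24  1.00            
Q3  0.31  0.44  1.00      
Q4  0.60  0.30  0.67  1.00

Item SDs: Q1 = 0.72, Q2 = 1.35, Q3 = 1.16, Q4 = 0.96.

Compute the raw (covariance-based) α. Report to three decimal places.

α = 0.723

Σσ²ᵢ = 0.72² + 1.35² + 1.16² + 0.96² = 4.6081
Covariances σ_ij = r_ij · s_i · s_j:
  σ(Q1,Q2) = 0.24 × 0.72 × 1.35 = 0.2333
  σ(Q1,Q3) = 0.31 × 0.72 × 1.16 = 0.2589
  σ(Q1,Q4) = 0.60 × 0.72 × 0.96 = 0.4147
  σ(Q2,Q3) = 0.44 × 1.35 × 1.16 = 0.6890
  σ(Q2,Q4) = 0.30 × 1.35 × 0.96 = 0.3888
  σ(Q3,Q4) = 0.67 × 1.16 × 0.96 = 0.7461
σ²_T = Σσ²ᵢ + 2·Σσ_ij = 4.6081 + 2 × 2.7308 = 10.0697
α = (4/3)·(1 − 4.6081/10.0697) = 0.723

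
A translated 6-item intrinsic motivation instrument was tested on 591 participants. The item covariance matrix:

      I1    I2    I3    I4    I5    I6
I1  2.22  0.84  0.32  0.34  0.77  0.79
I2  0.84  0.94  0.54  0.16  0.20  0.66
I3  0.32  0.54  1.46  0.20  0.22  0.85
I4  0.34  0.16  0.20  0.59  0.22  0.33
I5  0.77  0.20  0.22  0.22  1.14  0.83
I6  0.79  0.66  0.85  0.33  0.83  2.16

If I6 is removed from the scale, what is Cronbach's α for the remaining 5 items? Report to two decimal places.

Cronbach's α = 0.68

Remaining items: I1, I2, I3, I4, I5 (k = 5).
sum of item variances = 2.22 + 0.94 + 1.46 + 0.59 + 1.14 = 6.35
σ²_T = 6.35 + 2 × 3.81 = 13.97
α (item deleted) = (5/4)·(1 − 6.35/13.97) = 0.68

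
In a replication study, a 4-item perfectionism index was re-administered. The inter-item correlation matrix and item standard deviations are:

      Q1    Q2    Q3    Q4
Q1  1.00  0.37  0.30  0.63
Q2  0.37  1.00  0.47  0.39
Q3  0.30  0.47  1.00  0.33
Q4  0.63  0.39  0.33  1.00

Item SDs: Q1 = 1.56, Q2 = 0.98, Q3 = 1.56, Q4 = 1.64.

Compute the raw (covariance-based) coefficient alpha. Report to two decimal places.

α = 0.73

Σσ²ᵢ = 1.56² + 0.98² + 1.56² + 1.64² = 8.5172
Covariances σ_ij = r_ij · s_i · s_j:
  σ(Q1,Q2) = 0.37 × 1.56 × 0.98 = 0.5657
  σ(Q1,Q3) = 0.30 × 1.56 × 1.56 = 0.7301
  σ(Q1,Q4) = 0.63 × 1.56 × 1.64 = 1.6118
  σ(Q2,Q3) = 0.47 × 0.98 × 1.56 = 0.7185
  σ(Q2,Q4) = 0.39 × 0.98 × 1.64 = 0.6268
  σ(Q3,Q4) = 0.33 × 1.56 × 1.64 = 0.8443
σ²_T = Σσ²ᵢ + 2·Σσ_ij = 8.5172 + 2 × 5.0972 = 18.7116
α = (4/3)·(1 − 8.5172/18.7116) = 0.73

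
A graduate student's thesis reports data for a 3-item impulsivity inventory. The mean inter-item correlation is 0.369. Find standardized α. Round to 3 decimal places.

Standardized α = k·r̄ / (1 + (k−1)·r̄) = 3 × 0.369 / (1 + 2 × 0.369)
  = 1.1070 / 1.7380 = 0.637

α = 0.637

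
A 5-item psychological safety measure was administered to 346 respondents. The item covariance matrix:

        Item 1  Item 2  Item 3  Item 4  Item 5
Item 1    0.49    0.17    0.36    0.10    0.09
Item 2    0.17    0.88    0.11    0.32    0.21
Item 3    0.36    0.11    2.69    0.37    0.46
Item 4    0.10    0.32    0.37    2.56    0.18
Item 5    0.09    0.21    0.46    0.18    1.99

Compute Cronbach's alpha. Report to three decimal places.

Σσ²ᵢ = 0.49 + 0.88 + 2.69 + 2.56 + 1.99 = 8.61
Sum of off-diagonal covariances = 2.37
total variance = 8.61 + 2 × 2.37 = 13.35
α = (k/(k−1))·(1 − Σσ²ᵢ/total variance) = (5/4)·(1 − 8.61/13.35) = 0.444

α = 0.444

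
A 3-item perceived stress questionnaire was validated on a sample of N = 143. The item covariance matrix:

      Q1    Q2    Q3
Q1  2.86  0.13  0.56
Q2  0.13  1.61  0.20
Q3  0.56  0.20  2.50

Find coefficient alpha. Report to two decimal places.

Σσ²ᵢ = 2.86 + 1.61 + 2.50 = 6.97
Sum of the distinct covariances = 0.89
total variance = 6.97 + 2 × 0.89 = 8.75
α = (k/(k−1))·(1 − Σσ²ᵢ/total variance) = (3/2)·(1 − 6.97/8.75) = 0.31

α = 0.31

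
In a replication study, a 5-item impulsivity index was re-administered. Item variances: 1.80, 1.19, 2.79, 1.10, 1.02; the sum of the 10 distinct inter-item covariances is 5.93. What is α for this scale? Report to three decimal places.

ΣVar(i) = 1.80 + 1.19 + 2.79 + 1.10 + 1.02 = 7.90
Sum of distinct covariances = 5.93
σ²_total = ΣVar(i) + 2·Σcov = 7.90 + 2 × 5.93 = 19.76
α = (5/4)·(1 − 7.90/19.76) = 0.750

α = 0.750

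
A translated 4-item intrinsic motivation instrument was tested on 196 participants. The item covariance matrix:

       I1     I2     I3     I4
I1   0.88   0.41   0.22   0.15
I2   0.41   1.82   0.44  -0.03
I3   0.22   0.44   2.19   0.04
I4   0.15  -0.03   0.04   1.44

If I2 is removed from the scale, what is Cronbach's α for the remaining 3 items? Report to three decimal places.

α = 0.231

Remaining items: I1, I3, I4 (k = 3).
sum of item variances = 0.88 + 2.19 + 1.44 = 4.51
Var(T) = 4.51 + 2 × 0.41 = 5.33
α (item deleted) = (3/2)·(1 − 4.51/5.33) = 0.231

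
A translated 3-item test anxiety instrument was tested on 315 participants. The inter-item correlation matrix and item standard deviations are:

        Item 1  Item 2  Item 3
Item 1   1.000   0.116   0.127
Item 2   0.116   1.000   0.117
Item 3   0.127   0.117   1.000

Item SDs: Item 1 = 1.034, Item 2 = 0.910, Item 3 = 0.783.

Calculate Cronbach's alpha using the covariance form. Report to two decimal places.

α = 0.29

Σσ²ᵢ = 1.034² + 0.910² + 0.783² = 2.5103
Covariances σ_ij = r_ij · s_i · s_j:
  σ(Item 1,Item 2) = 0.116 × 1.034 × 0.910 = 0.1091
  σ(Item 1,Item 3) = 0.127 × 1.034 × 0.783 = 0.1028
  σ(Item 2,Item 3) = 0.117 × 0.910 × 0.783 = 0.0834
σ²_T = Σσ²ᵢ + 2·Σσ_ij = 2.5103 + 2 × 0.2953 = 3.1009
α = (3/2)·(1 − 2.5103/3.1009) = 0.29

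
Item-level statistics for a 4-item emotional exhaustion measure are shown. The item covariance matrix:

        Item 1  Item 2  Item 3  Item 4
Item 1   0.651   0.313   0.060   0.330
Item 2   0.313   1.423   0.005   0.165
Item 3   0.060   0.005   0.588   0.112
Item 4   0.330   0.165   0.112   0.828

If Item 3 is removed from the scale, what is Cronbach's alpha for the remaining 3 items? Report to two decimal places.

Remaining items: Item 1, Item 2, Item 4 (k = 3).
ΣVar(i) = 0.651 + 1.423 + 0.828 = 2.902
σ²_total = 2.902 + 2 × 0.808 = 4.518
α (item deleted) = (3/2)·(1 − 2.902/4.518) = 0.54

α = 0.54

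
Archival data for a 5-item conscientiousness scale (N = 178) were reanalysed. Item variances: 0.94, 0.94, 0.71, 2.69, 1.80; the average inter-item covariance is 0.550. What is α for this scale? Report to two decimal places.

α = 0.76

Σσ²ᵢ = 0.94 + 0.94 + 0.71 + 2.69 + 1.80 = 7.08
Sum of the 10 distinct covariances = 10 × 0.550 = 5.500
total variance = Σσ²ᵢ + 2·Σcov = 7.08 + 2 × 5.500 = 18.080
α = (5/4)·(1 − 7.08/18.080) = 0.76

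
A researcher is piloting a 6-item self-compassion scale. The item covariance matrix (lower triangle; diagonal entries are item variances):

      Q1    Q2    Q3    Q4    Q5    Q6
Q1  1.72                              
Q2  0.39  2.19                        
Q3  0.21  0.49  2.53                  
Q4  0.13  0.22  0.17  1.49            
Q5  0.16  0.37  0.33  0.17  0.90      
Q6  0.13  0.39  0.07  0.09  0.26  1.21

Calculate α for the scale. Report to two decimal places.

Σσ²ᵢ = 1.72 + 2.19 + 2.53 + 1.49 + 0.90 + 1.21 = 10.04
Σ_{i<j} σ_ij = 3.58
σ²_T = 10.04 + 2 × 3.58 = 17.20
α = (k/(k−1))·(1 − Σσ²ᵢ/σ²_T) = (6/5)·(1 − 10.04/17.20) = 0.50

α = 0.50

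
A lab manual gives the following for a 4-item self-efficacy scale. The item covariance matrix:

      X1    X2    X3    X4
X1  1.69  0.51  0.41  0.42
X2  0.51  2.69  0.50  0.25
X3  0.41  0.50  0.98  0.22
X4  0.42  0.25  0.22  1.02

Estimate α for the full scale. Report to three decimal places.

α = 0.560

Σσᵢ² = 1.69 + 2.69 + 0.98 + 1.02 = 6.38
Sum of the distinct covariances = 2.31
σ²_T = 6.38 + 2 × 2.31 = 11.00
α = (k/(k−1))·(1 − Σσᵢ²/σ²_T) = (4/3)·(1 − 6.38/11.00) = 0.560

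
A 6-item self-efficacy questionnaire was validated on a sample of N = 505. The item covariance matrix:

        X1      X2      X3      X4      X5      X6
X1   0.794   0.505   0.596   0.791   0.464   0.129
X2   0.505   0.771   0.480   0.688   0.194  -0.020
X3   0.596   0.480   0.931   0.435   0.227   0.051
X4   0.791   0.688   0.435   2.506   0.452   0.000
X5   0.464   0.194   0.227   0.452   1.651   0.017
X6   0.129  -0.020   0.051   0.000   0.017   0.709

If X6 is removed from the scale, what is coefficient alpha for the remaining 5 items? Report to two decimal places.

coefficient alpha = 0.74

Remaining items: X1, X2, X3, X4, X5 (k = 5).
Σσᵢ² = 0.794 + 0.771 + 0.931 + 2.506 + 1.651 = 6.653
total variance = 6.653 + 2 × 4.832 = 16.317
α (item deleted) = (5/4)·(1 − 6.653/16.317) = 0.74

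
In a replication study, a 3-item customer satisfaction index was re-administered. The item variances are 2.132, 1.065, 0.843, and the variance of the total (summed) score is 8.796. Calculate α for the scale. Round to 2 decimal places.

α = 0.81

ΣVar(i) = 2.132 + 1.065 + 0.843 = 4.040
α = (k/(k−1))·(1 − ΣVar(i)/σ²_total) = (3/2)·(1 − 4.040/8.796) = 0.81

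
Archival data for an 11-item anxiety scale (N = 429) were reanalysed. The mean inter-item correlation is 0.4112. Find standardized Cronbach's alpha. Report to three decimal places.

Standardized α = k·r̄ / (1 + (k−1)·r̄) = 11 × 0.4112 / (1 + 10 × 0.4112)
  = 4.5232 / 5.1120 = 0.885

standardized Cronbach's alpha = 0.885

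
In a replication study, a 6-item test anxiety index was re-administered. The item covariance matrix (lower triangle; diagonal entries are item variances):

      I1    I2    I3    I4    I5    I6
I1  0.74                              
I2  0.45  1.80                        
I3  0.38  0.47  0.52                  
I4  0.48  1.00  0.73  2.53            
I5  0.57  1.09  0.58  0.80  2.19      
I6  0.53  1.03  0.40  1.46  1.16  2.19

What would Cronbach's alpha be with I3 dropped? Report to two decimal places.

α = 0.81

Remaining items: I1, I2, I4, I5, I6 (k = 5).
Σσ²ᵢ = 0.74 + 1.80 + 2.53 + 2.19 + 2.19 = 9.45
σ²_total = 9.45 + 2 × 8.57 = 26.59
α (item deleted) = (5/4)·(1 − 9.45/26.59) = 0.81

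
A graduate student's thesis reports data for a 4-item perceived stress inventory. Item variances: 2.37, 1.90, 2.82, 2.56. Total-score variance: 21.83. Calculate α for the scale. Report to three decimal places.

Σσ²ᵢ = 2.37 + 1.90 + 2.82 + 2.56 = 9.65
α = (k/(k−1))·(1 − Σσ²ᵢ/σ²_total) = (4/3)·(1 − 9.65/21.83) = 0.744

α = 0.744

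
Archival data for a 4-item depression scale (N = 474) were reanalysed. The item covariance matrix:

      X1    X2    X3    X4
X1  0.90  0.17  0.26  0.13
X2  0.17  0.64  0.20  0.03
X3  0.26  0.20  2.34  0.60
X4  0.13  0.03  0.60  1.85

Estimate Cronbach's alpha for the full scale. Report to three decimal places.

ΣVar(i) = 0.90 + 0.64 + 2.34 + 1.85 = 5.73
Sum of off-diagonal covariances = 1.39
σ²_T = 5.73 + 2 × 1.39 = 8.51
α = (k/(k−1))·(1 − ΣVar(i)/σ²_T) = (4/3)·(1 − 5.73/8.51) = 0.436

Cronbach's alpha = 0.436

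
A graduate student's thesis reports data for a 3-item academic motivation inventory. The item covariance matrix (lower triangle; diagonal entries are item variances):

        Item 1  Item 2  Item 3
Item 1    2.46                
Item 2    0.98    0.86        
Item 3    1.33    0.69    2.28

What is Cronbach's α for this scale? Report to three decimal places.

Σσ²ᵢ = 2.46 + 0.86 + 2.28 = 5.60
Sum of the distinct covariances = 3.00
Var(T) = 5.60 + 2 × 3.00 = 11.60
α = (k/(k−1))·(1 − Σσ²ᵢ/Var(T)) = (3/2)·(1 − 5.60/11.60) = 0.776

Cronbach's α = 0.776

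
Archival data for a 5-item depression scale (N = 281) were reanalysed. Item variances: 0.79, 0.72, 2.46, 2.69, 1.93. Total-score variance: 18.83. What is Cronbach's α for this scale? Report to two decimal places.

Cronbach's α = 0.68

sum of item variances = 0.79 + 0.72 + 2.46 + 2.69 + 1.93 = 8.59
α = (k/(k−1))·(1 − sum of item variances/σ²_T) = (5/4)·(1 − 8.59/18.83) = 0.68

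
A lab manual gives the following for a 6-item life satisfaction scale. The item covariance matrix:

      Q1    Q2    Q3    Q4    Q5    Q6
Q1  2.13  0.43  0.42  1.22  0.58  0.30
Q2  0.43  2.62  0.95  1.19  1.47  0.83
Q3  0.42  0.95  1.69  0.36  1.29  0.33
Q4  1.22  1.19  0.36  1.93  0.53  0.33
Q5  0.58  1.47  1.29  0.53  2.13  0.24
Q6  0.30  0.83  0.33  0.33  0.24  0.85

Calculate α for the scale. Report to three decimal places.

sum of item variances = 2.13 + 2.62 + 1.69 + 1.93 + 2.13 + 0.85 = 11.35
Sum of the distinct covariances = 10.47
σ²_T = 11.35 + 2 × 10.47 = 32.29
α = (k/(k−1))·(1 − sum of item variances/σ²_T) = (6/5)·(1 − 11.35/32.29) = 0.778

α = 0.778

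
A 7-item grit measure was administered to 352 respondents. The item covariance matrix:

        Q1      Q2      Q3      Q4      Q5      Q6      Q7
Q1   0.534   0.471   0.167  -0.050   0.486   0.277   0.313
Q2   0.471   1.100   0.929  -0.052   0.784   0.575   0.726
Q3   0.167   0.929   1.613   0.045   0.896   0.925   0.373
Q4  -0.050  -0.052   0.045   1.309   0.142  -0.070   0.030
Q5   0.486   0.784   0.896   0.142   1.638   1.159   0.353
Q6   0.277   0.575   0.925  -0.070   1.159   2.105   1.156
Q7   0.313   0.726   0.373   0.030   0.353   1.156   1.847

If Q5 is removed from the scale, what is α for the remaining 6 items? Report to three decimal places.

α = 0.693

Remaining items: Q1, Q2, Q3, Q4, Q6, Q7 (k = 6).
sum of item variances = 0.534 + 1.100 + 1.613 + 1.309 + 2.105 + 1.847 = 8.508
Var(T) = 8.508 + 2 × 5.815 = 20.138
α (item deleted) = (6/5)·(1 − 8.508/20.138) = 0.693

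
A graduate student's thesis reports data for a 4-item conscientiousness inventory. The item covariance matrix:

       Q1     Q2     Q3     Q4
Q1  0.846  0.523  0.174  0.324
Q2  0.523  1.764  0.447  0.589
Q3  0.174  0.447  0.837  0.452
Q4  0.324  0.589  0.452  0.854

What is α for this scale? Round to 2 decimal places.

Σσ²ᵢ = 0.846 + 1.764 + 0.837 + 0.854 = 4.301
Sum of off-diagonal covariances = 2.509
σ²_T = 4.301 + 2 × 2.509 = 9.319
α = (k/(k−1))·(1 − Σσ²ᵢ/σ²_T) = (4/3)·(1 − 4.301/9.319) = 0.72

α = 0.72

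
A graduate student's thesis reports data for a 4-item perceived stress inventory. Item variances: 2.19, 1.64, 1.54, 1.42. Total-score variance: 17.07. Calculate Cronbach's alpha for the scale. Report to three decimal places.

Cronbach's alpha = 0.803

ΣVar(i) = 2.19 + 1.64 + 1.54 + 1.42 = 6.79
α = (k/(k−1))·(1 − ΣVar(i)/total variance) = (4/3)·(1 − 6.79/17.07) = 0.803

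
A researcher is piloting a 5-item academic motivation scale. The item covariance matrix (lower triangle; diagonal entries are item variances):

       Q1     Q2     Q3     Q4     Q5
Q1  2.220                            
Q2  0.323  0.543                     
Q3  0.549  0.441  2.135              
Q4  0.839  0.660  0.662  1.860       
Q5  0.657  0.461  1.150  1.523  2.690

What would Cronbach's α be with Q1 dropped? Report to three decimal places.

α = 0.767

Remaining items: Q2, Q3, Q4, Q5 (k = 4).
ΣVar(i) = 0.543 + 2.135 + 1.860 + 2.690 = 7.228
total variance = 7.228 + 2 × 4.897 = 17.022
α (item deleted) = (4/3)·(1 − 7.228/17.022) = 0.767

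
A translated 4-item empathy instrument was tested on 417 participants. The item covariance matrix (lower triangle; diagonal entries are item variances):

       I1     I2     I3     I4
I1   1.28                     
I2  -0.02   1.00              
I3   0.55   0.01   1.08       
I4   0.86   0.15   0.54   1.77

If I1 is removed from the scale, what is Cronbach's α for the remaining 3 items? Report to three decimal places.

Remaining items: I2, I3, I4 (k = 3).
Σσᵢ² = 1.00 + 1.08 + 1.77 = 3.85
Var(T) = 3.85 + 2 × 0.70 = 5.25
α (item deleted) = (3/2)·(1 − 3.85/5.25) = 0.400

Cronbach's α = 0.400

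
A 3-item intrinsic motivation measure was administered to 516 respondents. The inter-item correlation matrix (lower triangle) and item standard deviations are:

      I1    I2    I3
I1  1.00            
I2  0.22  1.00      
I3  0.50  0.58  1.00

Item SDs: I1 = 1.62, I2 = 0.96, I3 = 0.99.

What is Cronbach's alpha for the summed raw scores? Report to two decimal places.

α = 0.64

Σσ²ᵢ = 1.62² + 0.96² + 0.99² = 4.5261
Covariances σ_ij = r_ij · s_i · s_j:
  σ(I1,I2) = 0.22 × 1.62 × 0.96 = 0.3421
  σ(I1,I3) = 0.50 × 1.62 × 0.99 = 0.8019
  σ(I2,I3) = 0.58 × 0.96 × 0.99 = 0.5512
σ²_T = Σσ²ᵢ + 2·Σσ_ij = 4.5261 + 2 × 1.6952 = 7.9165
α = (3/2)·(1 − 4.5261/7.9165) = 0.64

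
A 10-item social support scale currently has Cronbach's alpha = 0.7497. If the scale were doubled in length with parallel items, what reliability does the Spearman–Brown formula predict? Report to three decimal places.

predicted reliability = 0.857

Length factor m = 2
α' = m·α / (1 + (m−1)·α)
   = 2 × 0.7497 / (1 + (2 − 1) × 0.7497)
   = 1.4994 / 1.7497 = 0.857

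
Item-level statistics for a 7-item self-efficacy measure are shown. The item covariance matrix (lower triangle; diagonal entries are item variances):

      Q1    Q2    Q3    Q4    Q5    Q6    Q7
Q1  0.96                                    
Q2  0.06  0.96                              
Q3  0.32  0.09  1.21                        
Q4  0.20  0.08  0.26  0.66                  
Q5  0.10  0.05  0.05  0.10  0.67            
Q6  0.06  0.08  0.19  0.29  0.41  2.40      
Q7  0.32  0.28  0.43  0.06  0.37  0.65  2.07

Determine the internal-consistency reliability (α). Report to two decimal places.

ΣVar(i) = 0.96 + 0.96 + 1.21 + 0.66 + 0.67 + 2.40 + 2.07 = 8.93
Sum of off-diagonal covariances = 4.45
σ²_total = 8.93 + 2 × 4.45 = 17.83
α = (k/(k−1))·(1 − ΣVar(i)/σ²_total) = (7/6)·(1 − 8.93/17.83) = 0.58

α = 0.58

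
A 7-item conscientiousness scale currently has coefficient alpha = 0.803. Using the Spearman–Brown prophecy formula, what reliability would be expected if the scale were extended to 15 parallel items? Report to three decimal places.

predicted reliability = 0.897

Length factor m = 15/7 = 2.1429
α' = m·α / (1 + (m−1)·α)
   = 15/7 × 0.803 / (1 + (15/7 − 1) × 0.803)
   = 1.7207 / 1.9177 = 0.897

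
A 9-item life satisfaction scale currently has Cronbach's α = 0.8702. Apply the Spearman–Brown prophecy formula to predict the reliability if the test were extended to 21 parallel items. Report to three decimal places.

predicted reliability = 0.940

Length factor m = 21/9 = 2.3333
α' = m·α / (1 + (m−1)·α)
   = 21/9 × 0.8702 / (1 + (21/9 − 1) × 0.8702)
   = 2.0305 / 2.1603 = 0.940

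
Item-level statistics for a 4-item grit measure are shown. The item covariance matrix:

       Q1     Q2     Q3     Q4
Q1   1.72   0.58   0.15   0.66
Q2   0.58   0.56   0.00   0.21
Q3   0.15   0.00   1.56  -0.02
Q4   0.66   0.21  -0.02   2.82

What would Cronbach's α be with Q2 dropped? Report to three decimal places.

Remaining items: Q1, Q3, Q4 (k = 3).
ΣVar(i) = 1.72 + 1.56 + 2.82 = 6.10
total variance = 6.10 + 2 × 0.79 = 7.68
α (item deleted) = (3/2)·(1 − 6.10/7.68) = 0.309

α = 0.309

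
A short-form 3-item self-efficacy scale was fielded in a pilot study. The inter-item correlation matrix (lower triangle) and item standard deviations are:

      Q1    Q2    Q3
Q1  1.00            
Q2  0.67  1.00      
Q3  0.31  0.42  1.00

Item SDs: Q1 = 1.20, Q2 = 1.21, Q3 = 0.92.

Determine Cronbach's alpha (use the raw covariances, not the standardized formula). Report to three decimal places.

α = 0.731

Σσ²ᵢ = 1.20² + 1.21² + 0.92² = 3.7505
Covariances σ_ij = r_ij · s_i · s_j:
  σ(Q1,Q2) = 0.67 × 1.20 × 1.21 = 0.9728
  σ(Q1,Q3) = 0.31 × 1.20 × 0.92 = 0.3422
  σ(Q2,Q3) = 0.42 × 1.21 × 0.92 = 0.4675
σ²_T = Σσ²ᵢ + 2·Σσ_ij = 3.7505 + 2 × 1.7825 = 7.3155
α = (3/2)·(1 − 3.7505/7.3155) = 0.731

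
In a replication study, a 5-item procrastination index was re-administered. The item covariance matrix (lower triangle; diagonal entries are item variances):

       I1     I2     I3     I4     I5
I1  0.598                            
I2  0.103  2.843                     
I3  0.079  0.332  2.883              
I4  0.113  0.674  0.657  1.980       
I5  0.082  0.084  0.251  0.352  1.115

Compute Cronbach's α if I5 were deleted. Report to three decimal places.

α = 0.427

Remaining items: I1, I2, I3, I4 (k = 4).
ΣVar(i) = 0.598 + 2.843 + 2.883 + 1.980 = 8.304
σ²_T = 8.304 + 2 × 1.958 = 12.220
α (item deleted) = (4/3)·(1 − 8.304/12.220) = 0.427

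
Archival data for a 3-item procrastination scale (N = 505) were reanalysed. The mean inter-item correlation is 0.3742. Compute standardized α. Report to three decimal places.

standardized α = 0.642

Standardized α = k·r̄ / (1 + (k−1)·r̄) = 3 × 0.3742 / (1 + 2 × 0.3742)
  = 1.1226 / 1.7484 = 0.642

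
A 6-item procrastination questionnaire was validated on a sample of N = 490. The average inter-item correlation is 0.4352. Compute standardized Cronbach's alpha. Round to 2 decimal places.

Standardized α = k·r̄ / (1 + (k−1)·r̄) = 6 × 0.4352 / (1 + 5 × 0.4352)
  = 2.6112 / 3.1760 = 0.82

standardized Cronbach's alpha = 0.82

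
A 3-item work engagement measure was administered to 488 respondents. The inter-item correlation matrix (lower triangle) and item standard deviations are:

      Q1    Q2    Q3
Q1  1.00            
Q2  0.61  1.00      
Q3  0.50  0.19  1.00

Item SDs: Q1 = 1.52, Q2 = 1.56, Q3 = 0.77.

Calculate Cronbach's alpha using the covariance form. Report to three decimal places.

α = 0.688

Σσ²ᵢ = 1.52² + 1.56² + 0.77² = 5.3369
Covariances σ_ij = r_ij · s_i · s_j:
  σ(Q1,Q2) = 0.61 × 1.52 × 1.56 = 1.4464
  σ(Q1,Q3) = 0.50 × 1.52 × 0.77 = 0.5852
  σ(Q2,Q3) = 0.19 × 1.56 × 0.77 = 0.2282
σ²_T = Σσ²ᵢ + 2·Σσ_ij = 5.3369 + 2 × 2.2598 = 9.8565
α = (3/2)·(1 − 5.3369/9.8565) = 0.688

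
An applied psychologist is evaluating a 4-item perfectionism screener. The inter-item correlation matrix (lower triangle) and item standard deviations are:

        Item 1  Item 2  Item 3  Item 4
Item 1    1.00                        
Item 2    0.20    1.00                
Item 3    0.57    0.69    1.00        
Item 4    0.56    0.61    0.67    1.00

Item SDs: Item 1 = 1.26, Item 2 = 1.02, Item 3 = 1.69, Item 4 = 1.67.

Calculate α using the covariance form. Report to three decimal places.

Σσ²ᵢ = 1.26² + 1.02² + 1.69² + 1.67² = 8.2730
Covariances σ_ij = r_ij · s_i · s_j:
  σ(Item 1,Item 2) = 0.20 × 1.26 × 1.02 = 0.2570
  σ(Item 1,Item 3) = 0.57 × 1.26 × 1.69 = 1.2138
  σ(Item 1,Item 4) = 0.56 × 1.26 × 1.67 = 1.1784
  σ(Item 2,Item 3) = 0.69 × 1.02 × 1.69 = 1.1894
  σ(Item 2,Item 4) = 0.61 × 1.02 × 1.67 = 1.0391
  σ(Item 3,Item 4) = 0.67 × 1.69 × 1.67 = 1.8909
σ²_T = Σσ²ᵢ + 2·Σσ_ij = 8.2730 + 2 × 6.7686 = 21.8102
α = (4/3)·(1 − 8.2730/21.8102) = 0.828

α = 0.828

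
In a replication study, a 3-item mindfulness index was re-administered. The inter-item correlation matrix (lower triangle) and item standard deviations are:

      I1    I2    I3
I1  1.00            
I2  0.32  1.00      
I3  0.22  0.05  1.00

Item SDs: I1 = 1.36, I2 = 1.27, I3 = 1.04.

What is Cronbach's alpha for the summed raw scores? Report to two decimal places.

α = 0.44

Σσ²ᵢ = 1.36² + 1.27² + 1.04² = 4.5441
Covariances σ_ij = r_ij · s_i · s_j:
  σ(I1,I2) = 0.32 × 1.36 × 1.27 = 0.5527
  σ(I1,I3) = 0.22 × 1.36 × 1.04 = 0.3112
  σ(I2,I3) = 0.05 × 1.27 × 1.04 = 0.0660
σ²_T = Σσ²ᵢ + 2·Σσ_ij = 4.5441 + 2 × 0.9299 = 6.4039
α = (3/2)·(1 − 4.5441/6.4039) = 0.44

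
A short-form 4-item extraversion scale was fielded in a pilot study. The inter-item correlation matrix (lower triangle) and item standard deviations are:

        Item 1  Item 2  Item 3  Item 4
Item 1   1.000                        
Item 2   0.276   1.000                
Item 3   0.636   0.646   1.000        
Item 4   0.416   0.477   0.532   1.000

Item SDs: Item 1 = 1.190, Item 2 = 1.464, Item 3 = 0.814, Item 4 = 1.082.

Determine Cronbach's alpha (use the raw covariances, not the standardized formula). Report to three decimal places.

Σσ²ᵢ = 1.190² + 1.464² + 0.814² + 1.082² = 5.3927
Covariances σ_ij = r_ij · s_i · s_j:
  σ(Item 1,Item 2) = 0.276 × 1.190 × 1.464 = 0.4808
  σ(Item 1,Item 3) = 0.636 × 1.190 × 0.814 = 0.6161
  σ(Item 1,Item 4) = 0.416 × 1.190 × 1.082 = 0.5356
  σ(Item 2,Item 3) = 0.646 × 1.464 × 0.814 = 0.7698
  σ(Item 2,Item 4) = 0.477 × 1.464 × 1.082 = 0.7556
  σ(Item 3,Item 4) = 0.532 × 0.814 × 1.082 = 0.4686
σ²_T = Σσ²ᵢ + 2·Σσ_ij = 5.3927 + 2 × 3.6265 = 12.6457
α = (4/3)·(1 − 5.3927/12.6457) = 0.765

Cronbach's alpha = 0.765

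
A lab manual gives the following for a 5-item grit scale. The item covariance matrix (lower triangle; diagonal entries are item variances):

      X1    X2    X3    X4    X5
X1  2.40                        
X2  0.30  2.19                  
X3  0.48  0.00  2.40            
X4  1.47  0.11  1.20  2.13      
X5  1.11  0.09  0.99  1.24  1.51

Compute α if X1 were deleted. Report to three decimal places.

α = 0.625

Remaining items: X2, X3, X4, X5 (k = 4).
Σσᵢ² = 2.19 + 2.40 + 2.13 + 1.51 = 8.23
total variance = 8.23 + 2 × 3.63 = 15.49
α (item deleted) = (4/3)·(1 − 8.23/15.49) = 0.625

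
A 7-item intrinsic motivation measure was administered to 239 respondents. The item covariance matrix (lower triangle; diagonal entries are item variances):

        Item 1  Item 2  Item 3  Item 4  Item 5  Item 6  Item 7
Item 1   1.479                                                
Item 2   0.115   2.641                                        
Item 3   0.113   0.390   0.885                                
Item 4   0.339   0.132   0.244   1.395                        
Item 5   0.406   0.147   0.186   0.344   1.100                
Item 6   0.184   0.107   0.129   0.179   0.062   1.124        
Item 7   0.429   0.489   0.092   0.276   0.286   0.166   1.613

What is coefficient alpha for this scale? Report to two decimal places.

Σσᵢ² = 1.479 + 2.641 + 0.885 + 1.395 + 1.100 + 1.124 + 1.613 = 10.237
Sum of the distinct covariances = 4.815
σ²_total = 10.237 + 2 × 4.815 = 19.867
α = (k/(k−1))·(1 − Σσᵢ²/σ²_total) = (7/6)·(1 − 10.237/19.867) = 0.57

coefficient alpha = 0.57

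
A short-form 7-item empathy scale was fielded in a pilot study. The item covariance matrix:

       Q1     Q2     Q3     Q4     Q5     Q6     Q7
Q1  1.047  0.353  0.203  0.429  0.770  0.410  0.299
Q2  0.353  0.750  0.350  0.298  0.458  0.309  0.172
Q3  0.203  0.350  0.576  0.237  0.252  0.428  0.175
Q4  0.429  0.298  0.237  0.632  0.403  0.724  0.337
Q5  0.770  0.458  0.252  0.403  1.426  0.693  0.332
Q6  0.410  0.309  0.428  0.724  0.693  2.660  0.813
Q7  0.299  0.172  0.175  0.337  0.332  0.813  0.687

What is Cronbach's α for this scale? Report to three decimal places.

sum of item variances = 1.047 + 0.750 + 0.576 + 0.632 + 1.426 + 2.660 + 0.687 = 7.778
Sum of off-diagonal covariances = 8.445
σ²_T = 7.778 + 2 × 8.445 = 24.668
α = (k/(k−1))·(1 − sum of item variances/σ²_T) = (7/6)·(1 − 7.778/24.668) = 0.799

Cronbach's α = 0.799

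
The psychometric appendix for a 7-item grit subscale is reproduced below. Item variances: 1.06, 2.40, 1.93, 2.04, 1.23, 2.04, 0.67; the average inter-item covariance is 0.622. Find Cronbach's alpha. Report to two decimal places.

α = 0.81

Σσᵢ² = 1.06 + 2.40 + 1.93 + 2.04 + 1.23 + 2.04 + 0.67 = 11.37
Sum of the 21 distinct covariances = 21 × 0.622 = 13.062
total variance = Σσᵢ² + 2·Σcov = 11.37 + 2 × 13.062 = 37.494
α = (7/6)·(1 − 11.37/37.494) = 0.81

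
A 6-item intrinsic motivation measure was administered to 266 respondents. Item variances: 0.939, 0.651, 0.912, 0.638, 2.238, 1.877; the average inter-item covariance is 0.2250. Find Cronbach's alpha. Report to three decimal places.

Σσ²ᵢ = 0.939 + 0.651 + 0.912 + 0.638 + 2.238 + 1.877 = 7.255
Sum of the 15 distinct covariances = 15 × 0.2250 = 3.3750
σ²_total = Σσ²ᵢ + 2·Σcov = 7.255 + 2 × 3.3750 = 14.0050
α = (6/5)·(1 − 7.255/14.0050) = 0.578

α = 0.578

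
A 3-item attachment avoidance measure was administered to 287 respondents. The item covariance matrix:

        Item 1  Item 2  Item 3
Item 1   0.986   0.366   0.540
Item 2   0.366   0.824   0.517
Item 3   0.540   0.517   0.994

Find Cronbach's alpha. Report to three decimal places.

α = 0.756

Σσᵢ² = 0.986 + 0.824 + 0.994 = 2.804
Sum of off-diagonal covariances = 1.423
total variance = 2.804 + 2 × 1.423 = 5.650
α = (k/(k−1))·(1 − Σσᵢ²/total variance) = (3/2)·(1 − 2.804/5.650) = 0.756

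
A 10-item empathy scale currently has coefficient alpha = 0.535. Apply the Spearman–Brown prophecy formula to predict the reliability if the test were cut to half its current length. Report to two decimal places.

Length factor m = 1/2
α' = m·α / (1 − (1−m)·α)
   = 1/2 × 0.535 / (1 − (1 − 1/2) × 0.535)
   = 0.2675 / 0.7325 = 0.37

predicted reliability = 0.37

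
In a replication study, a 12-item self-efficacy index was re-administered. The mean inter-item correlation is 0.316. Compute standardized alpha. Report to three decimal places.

α = 0.847

Standardized α = k·r̄ / (1 + (k−1)·r̄) = 12 × 0.316 / (1 + 11 × 0.316)
  = 3.7920 / 4.4760 = 0.847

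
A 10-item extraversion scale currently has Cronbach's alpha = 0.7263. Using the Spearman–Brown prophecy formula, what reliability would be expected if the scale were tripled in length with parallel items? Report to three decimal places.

Length factor m = 3
α' = m·α / (1 + (m−1)·α)
   = 3 × 0.7263 / (1 + (3 − 1) × 0.7263)
   = 2.1789 / 2.4526 = 0.888

predicted reliability = 0.888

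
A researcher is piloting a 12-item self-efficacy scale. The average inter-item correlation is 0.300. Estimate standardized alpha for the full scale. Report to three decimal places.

α = 0.837

Standardized α = k·r̄ / (1 + (k−1)·r̄) = 12 × 0.300 / (1 + 11 × 0.300)
  = 3.6000 / 4.3000 = 0.837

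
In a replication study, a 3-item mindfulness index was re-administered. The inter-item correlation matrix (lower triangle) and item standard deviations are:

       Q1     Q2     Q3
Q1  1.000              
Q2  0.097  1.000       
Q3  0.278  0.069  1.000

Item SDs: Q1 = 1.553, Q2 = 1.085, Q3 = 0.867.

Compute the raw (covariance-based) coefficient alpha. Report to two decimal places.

coefficient alpha = 0.33

Σσ²ᵢ = 1.553² + 1.085² + 0.867² = 4.3407
Covariances σ_ij = r_ij · s_i · s_j:
  σ(Q1,Q2) = 0.097 × 1.553 × 1.085 = 0.1634
  σ(Q1,Q3) = 0.278 × 1.553 × 0.867 = 0.3743
  σ(Q2,Q3) = 0.069 × 1.085 × 0.867 = 0.0649
σ²_T = Σσ²ᵢ + 2·Σσ_ij = 4.3407 + 2 × 0.6026 = 5.5459
α = (3/2)·(1 − 4.3407/5.5459) = 0.33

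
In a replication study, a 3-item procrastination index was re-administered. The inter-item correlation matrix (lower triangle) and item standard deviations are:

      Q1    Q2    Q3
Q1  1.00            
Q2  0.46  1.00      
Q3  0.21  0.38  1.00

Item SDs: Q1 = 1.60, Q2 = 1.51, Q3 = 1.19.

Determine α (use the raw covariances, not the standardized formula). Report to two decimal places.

α = 0.62

Σσ²ᵢ = 1.60² + 1.51² + 1.19² = 6.2562
Covariances σ_ij = r_ij · s_i · s_j:
  σ(Q1,Q2) = 0.46 × 1.60 × 1.51 = 1.1114
  σ(Q1,Q3) = 0.21 × 1.60 × 1.19 = 0.3998
  σ(Q2,Q3) = 0.38 × 1.51 × 1.19 = 0.6828
σ²_T = Σσ²ᵢ + 2·Σσ_ij = 6.2562 + 2 × 2.1940 = 10.6442
α = (3/2)·(1 − 6.2562/10.6442) = 0.62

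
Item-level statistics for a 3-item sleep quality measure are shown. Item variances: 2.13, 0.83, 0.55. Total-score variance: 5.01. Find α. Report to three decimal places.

α = 0.449

Σσᵢ² = 2.13 + 0.83 + 0.55 = 3.51
α = (k/(k−1))·(1 − Σσᵢ²/σ²_total) = (3/2)·(1 − 3.51/5.01) = 0.449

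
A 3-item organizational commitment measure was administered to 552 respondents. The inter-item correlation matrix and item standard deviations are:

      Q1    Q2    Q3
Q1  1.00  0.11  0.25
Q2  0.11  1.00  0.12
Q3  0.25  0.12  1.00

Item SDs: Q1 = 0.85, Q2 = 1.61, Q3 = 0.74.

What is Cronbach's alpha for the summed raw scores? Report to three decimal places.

α = 0.284

Σσ²ᵢ = 0.85² + 1.61² + 0.74² = 3.8622
Covariances σ_ij = r_ij · s_i · s_j:
  σ(Q1,Q2) = 0.11 × 0.85 × 1.61 = 0.1505
  σ(Q1,Q3) = 0.25 × 0.85 × 0.74 = 0.1573
  σ(Q2,Q3) = 0.12 × 1.61 × 0.74 = 0.1430
σ²_T = Σσ²ᵢ + 2·Σσ_ij = 3.8622 + 2 × 0.4508 = 4.7638
α = (3/2)·(1 − 3.8622/4.7638) = 0.284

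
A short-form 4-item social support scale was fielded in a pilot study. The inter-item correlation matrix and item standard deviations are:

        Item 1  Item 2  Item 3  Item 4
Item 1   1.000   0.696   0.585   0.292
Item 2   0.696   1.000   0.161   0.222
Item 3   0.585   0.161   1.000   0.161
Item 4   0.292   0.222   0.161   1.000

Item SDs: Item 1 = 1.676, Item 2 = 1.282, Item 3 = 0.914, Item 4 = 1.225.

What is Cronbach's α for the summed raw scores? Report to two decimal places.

α = 0.70

Σσ²ᵢ = 1.676² + 1.282² + 0.914² + 1.225² = 6.7885
Covariances σ_ij = r_ij · s_i · s_j:
  σ(Item 1,Item 2) = 0.696 × 1.676 × 1.282 = 1.4954
  σ(Item 1,Item 3) = 0.585 × 1.676 × 0.914 = 0.8961
  σ(Item 1,Item 4) = 0.292 × 1.676 × 1.225 = 0.5995
  σ(Item 2,Item 3) = 0.161 × 1.282 × 0.914 = 0.1887
  σ(Item 2,Item 4) = 0.222 × 1.282 × 1.225 = 0.3486
  σ(Item 3,Item 4) = 0.161 × 0.914 × 1.225 = 0.1803
σ²_T = Σσ²ᵢ + 2·Σσ_ij = 6.7885 + 2 × 3.7086 = 14.2057
α = (4/3)·(1 − 6.7885/14.2057) = 0.70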